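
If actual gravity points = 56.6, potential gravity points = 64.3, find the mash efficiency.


efficiency = actual / potential × 100
efficiency = 56.6 / 64.3 × 100

88.0249 %


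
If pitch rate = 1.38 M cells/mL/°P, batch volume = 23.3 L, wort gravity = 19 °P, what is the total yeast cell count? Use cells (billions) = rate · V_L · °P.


cells = 1.38 · 23.3 · 19

610.9260 billion cells


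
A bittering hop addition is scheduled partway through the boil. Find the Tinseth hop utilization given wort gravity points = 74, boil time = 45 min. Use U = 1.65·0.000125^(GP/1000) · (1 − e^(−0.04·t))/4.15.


bigness = 1.65·0.000125^(74/1000) = 0.8485
boil_factor = (1 − e^(−0.04·45))/4.15 = 0.2011
U = 0.8485 · 0.2011

0.1707


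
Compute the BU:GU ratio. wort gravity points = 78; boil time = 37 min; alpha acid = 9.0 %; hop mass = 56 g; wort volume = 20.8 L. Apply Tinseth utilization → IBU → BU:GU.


U = 1.65·0.000125^(GP/1000)·(1−e^(−0.04t))/4.15;  IBU = (α/100)·m·U·1000/V;  BU:GU = IBU/GP
U = 1.65·0.000125^(78/1000)·(1−e^(−0.04·37))/4.15 = 0.1523
IBU = (9.0/100)·56·0.1523·1000/20.8 = 36.9133
BU:GU = 36.9133/78

0.4732


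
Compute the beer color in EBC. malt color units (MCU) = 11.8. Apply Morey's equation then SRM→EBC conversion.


SRM = 1.4922·MCU^0.6859;  EBC = SRM·1.97
SRM = 1.4922·11.8^0.6859 = 8.1102
EBC = 8.1102·1.97

15.9771 EBC


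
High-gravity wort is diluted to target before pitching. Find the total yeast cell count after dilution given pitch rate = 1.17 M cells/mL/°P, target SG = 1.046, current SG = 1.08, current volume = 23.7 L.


V_w = V·((SG_c−1)/(SG_t−1)−1);  °P = 259 − 259/SG_t;  cells = rate·(V+V_w)·°P
V_w = 23.7·((1.08−1)/(1.046−1)−1) = 17.5174
V_final = 23.7 + 17.5174 = 41.2174
°P = 259 − 259/1.046 = 11.3901
cells = 1.17·41.2174·11.3901

549.2781 billion cells


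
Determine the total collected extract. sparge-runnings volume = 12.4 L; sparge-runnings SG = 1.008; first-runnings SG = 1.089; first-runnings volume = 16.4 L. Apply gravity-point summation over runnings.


total = Σ (SG_i − 1)·1000·V_i
first = (1.089 − 1)·1000·16.4 = 1459.6000
sparge = (1.008 − 1)·1000·12.4 = 99.2000
total = 1459.6000 + 99.2000

1558.8000 gravity·L


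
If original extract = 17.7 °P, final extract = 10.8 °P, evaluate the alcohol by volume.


SG = 259/(259 − P);  ABV = (OG − FG)·131.25
OG = 259/(259 − 17.7) = 1.0734
FG = 259/(259 − 10.8) = 1.0435
ABV = (1.0734 − 1.0435)·131.25

3.9164 % ABV


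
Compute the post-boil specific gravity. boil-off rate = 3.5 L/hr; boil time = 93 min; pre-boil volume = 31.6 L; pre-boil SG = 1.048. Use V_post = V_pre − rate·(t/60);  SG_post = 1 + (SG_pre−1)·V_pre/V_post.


V_post = 31.6 − 3.5·(93/60) = 26.1750
SG_post = 1 + (1.048 − 1)·31.6/26.1750

1.0579


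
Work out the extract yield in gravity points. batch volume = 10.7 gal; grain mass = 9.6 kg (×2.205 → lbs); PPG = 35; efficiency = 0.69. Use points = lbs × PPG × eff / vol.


lbs = 9.6 × 2.205 = 21.1680
points = 21.1680 × 35 × 0.69 / 10.7

47.7764 points


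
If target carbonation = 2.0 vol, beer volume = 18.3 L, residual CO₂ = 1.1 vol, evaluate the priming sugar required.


sugar = (target − residual)·4.0·V
sugar = (2.0 − 1.1)·4.0·18.3

65.8800 g


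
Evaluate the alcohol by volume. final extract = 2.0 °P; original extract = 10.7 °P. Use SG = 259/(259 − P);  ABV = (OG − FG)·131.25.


OG = 259/(259 − 10.7) = 1.0431
FG = 259/(259 − 2.0) = 1.0078
ABV = (1.0431 − 1.0078)·131.25

4.6346 % ABV


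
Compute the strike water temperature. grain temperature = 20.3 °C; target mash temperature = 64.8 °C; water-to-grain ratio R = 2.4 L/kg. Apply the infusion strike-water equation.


T_strike = (0.41/R)·(T_mash − T_grain) + T_mash
T_strike = (0.41/2.4)·(64.8 − 20.3) + 64.8

72.4021 °C


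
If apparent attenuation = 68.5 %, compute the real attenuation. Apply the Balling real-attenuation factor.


RA = AA · 0.8192
RA = 68.5 · 0.8192

56.1152 %


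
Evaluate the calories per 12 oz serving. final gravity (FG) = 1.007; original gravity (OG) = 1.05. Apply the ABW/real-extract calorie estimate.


ABW = (OG−FG)·131.25·0.79/FG;  °P = 259 − 259/SG (for OG→OE and FG→AE);  RE = 0.1808·OE + 0.8192·AE;  Cal = (6.9·ABW + 4·(RE−0.1))·FG·3.55
ABW = (1.05 − 1.007)·131.25·0.79/1.007 = 4.4276
OE = 259 − 259/1.05 = 12.3333 °P
AE = 259 − 259/1.007 = 1.8004 °P
RE = 0.1808·12.3333 + 0.8192·1.8004 = 3.7048 °P
Cal = (6.9·4.4276 + 4·(3.7048−0.1))·1.007·3.55

160.7583 kcal


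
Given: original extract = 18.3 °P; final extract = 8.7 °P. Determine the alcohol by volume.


SG = 259/(259 − P);  ABV = (OG − FG)·131.25
OG = 259/(259 − 18.3) = 1.0760
FG = 259/(259 − 8.7) = 1.0348
ABV = (1.0760 − 1.0348)·131.25

5.4167 % ABV


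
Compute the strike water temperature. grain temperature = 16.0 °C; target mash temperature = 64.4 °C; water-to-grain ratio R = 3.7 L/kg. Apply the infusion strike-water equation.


T_strike = (0.41/R)·(T_mash − T_grain) + T_mash
T_strike = (0.41/3.7)·(64.4 − 16.0) + 64.4

69.7632 °C


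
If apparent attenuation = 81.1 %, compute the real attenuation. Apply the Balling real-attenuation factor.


RA = AA · 0.8192
RA = 81.1 · 0.8192

66.4371 %


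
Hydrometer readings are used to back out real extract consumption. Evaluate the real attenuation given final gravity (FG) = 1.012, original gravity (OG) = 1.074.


AA = (OG−FG)/(OG−1)·100;  RA = AA·0.8192
AA = (1.074 − 1.012)/(1.074 − 1)·100 = 83.7838
RA = 83.7838·0.8192

68.6357 %


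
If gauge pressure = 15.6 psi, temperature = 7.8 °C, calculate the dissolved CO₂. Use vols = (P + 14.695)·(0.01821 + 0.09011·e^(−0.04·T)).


vols = (15.6 + 14.695)·(0.01821 + 0.09011·e^(−0.04·7.8))

2.5499 volumes


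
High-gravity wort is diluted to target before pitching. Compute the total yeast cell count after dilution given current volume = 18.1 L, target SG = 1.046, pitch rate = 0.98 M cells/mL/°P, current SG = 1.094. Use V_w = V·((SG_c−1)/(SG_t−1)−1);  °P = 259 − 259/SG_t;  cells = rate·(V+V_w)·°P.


V_w = 18.1·((1.094−1)/(1.046−1)−1) = 18.8870
V_final = 18.1 + 18.8870 = 36.9870
°P = 259 − 259/1.046 = 11.3901
cells = 0.98·36.9870·11.3901

412.8579 billion cells


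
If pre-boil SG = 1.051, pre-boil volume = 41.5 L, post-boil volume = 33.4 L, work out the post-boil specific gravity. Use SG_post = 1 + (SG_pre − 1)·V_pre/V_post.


pts_pre = (1.051 − 1)·1000 = 51.0000
pts_post = 51.0000·41.5/33.4 = 63.3683
SG_post = 1 + 63.3683/1000

1.0634


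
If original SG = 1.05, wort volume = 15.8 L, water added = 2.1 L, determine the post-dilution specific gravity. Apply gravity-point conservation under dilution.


SG_new = 1 + (SG_old − 1)·V_old/(V_old + V_water)
pts = (1.05 − 1)·1000·15.8/(15.8 + 2.1) = 44.1341
SG_new = 1 + 44.1341/1000

1.0441


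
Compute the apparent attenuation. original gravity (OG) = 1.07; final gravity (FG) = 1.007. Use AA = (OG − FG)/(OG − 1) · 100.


AA = (1.07 − 1.007)/(1.07 − 1) · 100

90.0000 %


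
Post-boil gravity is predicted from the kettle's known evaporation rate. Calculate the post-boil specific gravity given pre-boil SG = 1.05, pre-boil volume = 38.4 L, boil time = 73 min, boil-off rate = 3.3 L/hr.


V_post = V_pre − rate·(t/60);  SG_post = 1 + (SG_pre−1)·V_pre/V_post
V_post = 38.4 − 3.3·(73/60) = 34.3850
SG_post = 1 + (1.05 − 1)·38.4/34.3850

1.0558


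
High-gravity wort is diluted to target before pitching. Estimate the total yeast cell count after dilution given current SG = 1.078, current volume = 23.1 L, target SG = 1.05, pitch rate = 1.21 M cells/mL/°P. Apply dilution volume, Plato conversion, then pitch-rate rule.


V_w = V·((SG_c−1)/(SG_t−1)−1);  °P = 259 − 259/SG_t;  cells = rate·(V+V_w)·°P
V_w = 23.1·((1.078−1)/(1.05−1)−1) = 12.9360
V_final = 23.1 + 12.9360 = 36.0360
°P = 259 − 259/1.05 = 12.3333
cells = 1.21·36.0360·12.3333

537.7772 billion cells


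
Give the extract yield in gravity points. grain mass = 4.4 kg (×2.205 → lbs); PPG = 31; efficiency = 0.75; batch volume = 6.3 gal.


points = lbs × PPG × eff / vol
lbs = 4.4 × 2.205 = 9.7020
points = 9.7020 × 31 × 0.75 / 6.3

35.8050 points


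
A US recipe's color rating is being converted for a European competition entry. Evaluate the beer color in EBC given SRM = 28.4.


EBC = SRM · 1.97
EBC = 28.4 · 1.97

55.9480 EBC


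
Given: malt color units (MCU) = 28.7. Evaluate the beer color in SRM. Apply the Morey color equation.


SRM = 1.4922 · MCU^0.6859
SRM = 1.4922 · 28.7^0.6859

14.9207 SRM


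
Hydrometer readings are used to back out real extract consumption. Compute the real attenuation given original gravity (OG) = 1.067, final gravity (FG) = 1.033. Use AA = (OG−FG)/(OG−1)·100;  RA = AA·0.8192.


AA = (1.067 − 1.033)/(1.067 − 1)·100 = 50.7463
RA = 50.7463·0.8192

41.5713 %


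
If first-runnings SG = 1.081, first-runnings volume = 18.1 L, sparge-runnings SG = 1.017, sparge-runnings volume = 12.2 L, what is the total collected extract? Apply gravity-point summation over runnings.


total = Σ (SG_i − 1)·1000·V_i
first = (1.081 − 1)·1000·18.1 = 1466.1000
sparge = (1.017 − 1)·1000·12.2 = 207.4000
total = 1466.1000 + 207.4000

1673.5000 gravity·L


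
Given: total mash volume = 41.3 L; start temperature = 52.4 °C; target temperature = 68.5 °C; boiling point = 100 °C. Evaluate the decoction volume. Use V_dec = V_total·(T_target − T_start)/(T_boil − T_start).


V_dec = 41.3·(68.5 − 52.4)/(100 − 52.4)

13.9691 L


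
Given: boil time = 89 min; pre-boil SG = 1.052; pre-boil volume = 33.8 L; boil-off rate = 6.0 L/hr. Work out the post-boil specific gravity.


V_post = V_pre − rate·(t/60);  SG_post = 1 + (SG_pre−1)·V_pre/V_post
V_post = 33.8 − 6.0·(89/60) = 24.9000
SG_post = 1 + (1.052 − 1)·33.8/24.9000

1.0706


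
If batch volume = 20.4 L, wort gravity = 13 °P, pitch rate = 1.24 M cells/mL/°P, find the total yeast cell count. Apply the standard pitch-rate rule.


cells (billions) = rate · V_L · °P
cells = 1.24 · 20.4 · 13

328.8480 billion cells


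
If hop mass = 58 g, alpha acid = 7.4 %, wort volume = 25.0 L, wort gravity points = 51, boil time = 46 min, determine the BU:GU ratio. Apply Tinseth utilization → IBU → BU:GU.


U = 1.65·0.000125^(GP/1000)·(1−e^(−0.04t))/4.15;  IBU = (α/100)·m·U·1000/V;  BU:GU = IBU/GP
U = 1.65·0.000125^(51/1000)·(1−e^(−0.04·46))/4.15 = 0.2115
IBU = (7.4/100)·58·0.2115·1000/25.0 = 36.3068
BU:GU = 36.3068/51

0.7119


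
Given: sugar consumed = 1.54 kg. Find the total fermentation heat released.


Q = m_sugar · 590 kJ/kg
Q = 1.54 · 590

908.6000 kJ


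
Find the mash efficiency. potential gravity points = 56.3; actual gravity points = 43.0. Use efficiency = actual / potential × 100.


efficiency = 43.0 / 56.3 × 100

76.3766 %


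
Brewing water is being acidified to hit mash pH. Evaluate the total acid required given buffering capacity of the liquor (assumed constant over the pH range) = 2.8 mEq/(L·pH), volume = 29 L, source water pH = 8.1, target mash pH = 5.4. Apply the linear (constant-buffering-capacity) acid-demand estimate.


acid = buffering capacity · (pH_source − pH_target) · V
acid = 2.8 · (8.1 − 5.4) · 29

219.2400 mEq


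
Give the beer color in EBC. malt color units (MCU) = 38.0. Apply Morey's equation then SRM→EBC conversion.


SRM = 1.4922·MCU^0.6859;  EBC = SRM·1.97
SRM = 1.4922·38.0^0.6859 = 18.0884
EBC = 18.0884·1.97

35.6342 EBC


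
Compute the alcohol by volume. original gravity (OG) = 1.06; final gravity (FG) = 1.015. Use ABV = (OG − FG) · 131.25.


ABV = (1.06 − 1.015) · 131.25

5.9063 % ABV


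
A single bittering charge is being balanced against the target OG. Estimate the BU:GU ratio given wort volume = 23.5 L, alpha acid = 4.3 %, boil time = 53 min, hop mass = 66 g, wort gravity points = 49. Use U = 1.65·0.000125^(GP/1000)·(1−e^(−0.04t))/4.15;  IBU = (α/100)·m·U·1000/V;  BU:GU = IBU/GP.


U = 1.65·0.000125^(49/1000)·(1−e^(−0.04·53))/4.15 = 0.2252
IBU = (4.3/100)·66·0.2252·1000/23.5 = 27.2017
BU:GU = 27.2017/49

0.5551


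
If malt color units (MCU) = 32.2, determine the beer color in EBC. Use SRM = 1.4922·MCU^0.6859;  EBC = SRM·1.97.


SRM = 1.4922·32.2^0.6859 = 16.1460
EBC = 16.1460·1.97

31.8077 EBC


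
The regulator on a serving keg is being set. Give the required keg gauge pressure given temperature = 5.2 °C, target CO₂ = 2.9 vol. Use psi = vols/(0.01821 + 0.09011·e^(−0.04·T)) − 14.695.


psi = 2.9/(0.01821 + 0.09011·e^(−0.04·5.2)) − 14.695

17.0344 psi


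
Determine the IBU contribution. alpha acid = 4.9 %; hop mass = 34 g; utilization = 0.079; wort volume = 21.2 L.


IBU = (α/100)·mass·U·1000 / V
IBU = (4.9/100)·34·0.079·1000 / 21.2

6.2082 IBU


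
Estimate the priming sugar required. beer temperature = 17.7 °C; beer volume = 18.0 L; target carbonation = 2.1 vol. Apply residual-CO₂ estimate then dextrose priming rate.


residual = 14.695·(0.01821 + 0.09011·e^(−0.04·T));  sugar = (target − residual)·4.0·V
residual = 14.695·(0.01821 + 0.09011·e^(−0.04·17.7)) = 0.9199
sugar = (2.1 − 0.9199)·4.0·18.0

84.9659 g


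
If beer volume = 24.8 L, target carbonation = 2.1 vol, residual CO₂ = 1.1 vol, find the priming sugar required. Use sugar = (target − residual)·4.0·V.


sugar = (2.1 − 1.1)·4.0·24.8

99.2000 g


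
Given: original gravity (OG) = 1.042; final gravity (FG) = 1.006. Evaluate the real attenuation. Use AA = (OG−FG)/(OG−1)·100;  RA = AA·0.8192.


AA = (1.042 − 1.006)/(1.042 − 1)·100 = 85.7143
RA = 85.7143·0.8192

70.2171 %


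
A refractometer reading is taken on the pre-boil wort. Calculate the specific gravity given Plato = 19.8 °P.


SG = 259/(259 − P)
SG = 259/(259 − 19.8)

1.0828


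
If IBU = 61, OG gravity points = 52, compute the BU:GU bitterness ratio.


BU:GU = IBU / OG_points
BU:GU = 61 / 52

1.1731


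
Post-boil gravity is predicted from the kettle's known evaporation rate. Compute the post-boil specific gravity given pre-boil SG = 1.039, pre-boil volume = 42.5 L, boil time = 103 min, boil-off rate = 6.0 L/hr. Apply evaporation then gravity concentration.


V_post = V_pre − rate·(t/60);  SG_post = 1 + (SG_pre−1)·V_pre/V_post
V_post = 42.5 − 6.0·(103/60) = 32.2000
SG_post = 1 + (1.039 − 1)·42.5/32.2000

1.0515


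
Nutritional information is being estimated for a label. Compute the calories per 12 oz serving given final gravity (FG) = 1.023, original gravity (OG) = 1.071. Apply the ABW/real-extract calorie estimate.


ABW = (OG−FG)·131.25·0.79/FG;  °P = 259 − 259/SG (for OG→OE and FG→AE);  RE = 0.1808·OE + 0.8192·AE;  Cal = (6.9·ABW + 4·(RE−0.1))·FG·3.55
ABW = (1.071 − 1.023)·131.25·0.79/1.023 = 4.8651
OE = 259 − 259/1.071 = 17.1699 °P
AE = 259 − 259/1.023 = 5.8231 °P
RE = 0.1808·17.1699 + 0.8192·5.8231 = 7.8746 °P
Cal = (6.9·4.8651 + 4·(7.8746−0.1))·1.023·3.55

234.8499 kcal


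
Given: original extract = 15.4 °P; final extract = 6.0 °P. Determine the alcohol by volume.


SG = 259/(259 − P);  ABV = (OG − FG)·131.25
OG = 259/(259 − 15.4) = 1.0632
FG = 259/(259 − 6.0) = 1.0237
ABV = (1.0632 − 1.0237)·131.25

5.1848 % ABV


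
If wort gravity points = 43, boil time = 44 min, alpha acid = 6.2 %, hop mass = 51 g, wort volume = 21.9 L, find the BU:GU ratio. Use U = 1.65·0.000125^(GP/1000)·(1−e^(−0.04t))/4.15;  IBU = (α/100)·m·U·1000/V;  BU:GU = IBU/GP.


U = 1.65·0.000125^(43/1000)·(1−e^(−0.04·44))/4.15 = 0.2237
IBU = (6.2/100)·51·0.2237·1000/21.9 = 32.2944
BU:GU = 32.2944/43

0.7510


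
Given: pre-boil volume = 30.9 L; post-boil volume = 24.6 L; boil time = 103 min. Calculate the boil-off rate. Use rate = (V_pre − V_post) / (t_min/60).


rate = (30.9 − 24.6) / (103/60)

3.6699 L/hr


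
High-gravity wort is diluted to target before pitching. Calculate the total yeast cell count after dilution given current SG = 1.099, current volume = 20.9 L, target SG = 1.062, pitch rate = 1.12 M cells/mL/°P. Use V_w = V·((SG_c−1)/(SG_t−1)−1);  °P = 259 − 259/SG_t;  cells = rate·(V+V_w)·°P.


V_w = 20.9·((1.099−1)/(1.062−1)−1) = 12.4726
V_final = 20.9 + 12.4726 = 33.3726
°P = 259 − 259/1.062 = 15.1205
cells = 1.12·33.3726·15.1205

565.1643 billion cells


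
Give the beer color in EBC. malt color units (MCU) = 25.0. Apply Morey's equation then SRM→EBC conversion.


SRM = 1.4922·MCU^0.6859;  EBC = SRM·1.97
SRM = 1.4922·25.0^0.6859 = 13.5729
EBC = 13.5729·1.97

26.7387 EBC


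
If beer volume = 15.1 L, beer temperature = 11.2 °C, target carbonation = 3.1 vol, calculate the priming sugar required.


residual = 14.695·(0.01821 + 0.09011·e^(−0.04·T));  sugar = (target − residual)·4.0·V
residual = 14.695·(0.01821 + 0.09011·e^(−0.04·11.2)) = 1.1136
sugar = (3.1 − 1.1136)·4.0·15.1

119.9778 g


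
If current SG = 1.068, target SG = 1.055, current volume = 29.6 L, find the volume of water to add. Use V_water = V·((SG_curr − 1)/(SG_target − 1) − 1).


V_water = 29.6·((1.068 − 1)/(1.055 − 1) − 1)

6.9964 L


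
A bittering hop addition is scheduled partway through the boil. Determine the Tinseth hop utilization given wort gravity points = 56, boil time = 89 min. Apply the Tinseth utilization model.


U = 1.65·0.000125^(GP/1000) · (1 − e^(−0.04·t))/4.15
bigness = 1.65·0.000125^(56/1000) = 0.9975
boil_factor = (1 − e^(−0.04·89))/4.15 = 0.2341
U = 0.9975 · 0.2341

0.2335


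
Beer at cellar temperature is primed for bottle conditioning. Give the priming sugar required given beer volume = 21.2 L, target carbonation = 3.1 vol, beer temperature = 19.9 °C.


residual = 14.695·(0.01821 + 0.09011·e^(−0.04·T));  sugar = (target − residual)·4.0·V
residual = 14.695·(0.01821 + 0.09011·e^(−0.04·19.9)) = 0.8650
sugar = (3.1 − 0.8650)·4.0·21.2

189.5308 g


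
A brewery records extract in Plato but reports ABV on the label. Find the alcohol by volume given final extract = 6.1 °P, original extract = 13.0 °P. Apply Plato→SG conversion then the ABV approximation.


SG = 259/(259 − P);  ABV = (OG − FG)·131.25
OG = 259/(259 − 13.0) = 1.0528
FG = 259/(259 − 6.1) = 1.0241
ABV = (1.0528 − 1.0241)·131.25

3.7702 % ABV


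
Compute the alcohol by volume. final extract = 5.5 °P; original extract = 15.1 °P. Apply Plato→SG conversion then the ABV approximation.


SG = 259/(259 − P);  ABV = (OG − FG)·131.25
OG = 259/(259 − 15.1) = 1.0619
FG = 259/(259 − 5.5) = 1.0217
ABV = (1.0619 − 1.0217)·131.25

5.2781 % ABV


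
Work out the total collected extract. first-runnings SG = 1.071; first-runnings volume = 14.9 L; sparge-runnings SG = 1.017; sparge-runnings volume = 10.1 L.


total = Σ (SG_i − 1)·1000·V_i
first = (1.071 − 1)·1000·14.9 = 1057.9000
sparge = (1.017 − 1)·1000·10.1 = 171.7000
total = 1057.9000 + 171.7000

1229.6000 gravity·L


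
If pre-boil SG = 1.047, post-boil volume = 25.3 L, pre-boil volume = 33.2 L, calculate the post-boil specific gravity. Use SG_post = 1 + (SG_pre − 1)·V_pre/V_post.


pts_pre = (1.047 − 1)·1000 = 47.0000
pts_post = 47.0000·33.2/25.3 = 61.6759
SG_post = 1 + 61.6759/1000

1.0617


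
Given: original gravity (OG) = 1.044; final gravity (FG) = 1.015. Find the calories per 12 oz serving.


ABW = (OG−FG)·131.25·0.79/FG;  °P = 259 − 259/SG (for OG→OE and FG→AE);  RE = 0.1808·OE + 0.8192·AE;  Cal = (6.9·ABW + 4·(RE−0.1))·FG·3.55
ABW = (1.044 − 1.015)·131.25·0.79/1.015 = 2.9625
OE = 259 − 259/1.044 = 10.9157 °P
AE = 259 − 259/1.015 = 3.8276 °P
RE = 0.1808·10.9157 + 0.8192·3.8276 = 5.1091 °P
Cal = (6.9·2.9625 + 4·(5.1091−0.1))·1.015·3.55

145.8514 kcal


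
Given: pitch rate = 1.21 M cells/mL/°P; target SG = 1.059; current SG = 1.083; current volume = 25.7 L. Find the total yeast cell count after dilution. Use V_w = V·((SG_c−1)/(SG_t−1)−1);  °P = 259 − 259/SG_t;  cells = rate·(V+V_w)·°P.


V_w = 25.7·((1.083−1)/(1.059−1)−1) = 10.4542
V_final = 25.7 + 10.4542 = 36.1542
°P = 259 − 259/1.059 = 14.4297
cells = 1.21·36.1542·14.4297

631.2485 billion cells


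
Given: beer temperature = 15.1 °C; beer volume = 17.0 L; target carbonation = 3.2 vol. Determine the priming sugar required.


residual = 14.695·(0.01821 + 0.09011·e^(−0.04·T));  sugar = (target − residual)·4.0·V
residual = 14.695·(0.01821 + 0.09011·e^(−0.04·15.1)) = 0.9914
sugar = (3.2 − 0.9914)·4.0·17.0

150.1839 g


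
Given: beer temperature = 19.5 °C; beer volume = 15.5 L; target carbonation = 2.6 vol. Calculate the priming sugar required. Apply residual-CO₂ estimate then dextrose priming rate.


residual = 14.695·(0.01821 + 0.09011·e^(−0.04·T));  sugar = (target − residual)·4.0·V
residual = 14.695·(0.01821 + 0.09011·e^(−0.04·19.5)) = 0.8746
sugar = (2.6 − 0.8746)·4.0·15.5

106.9747 g


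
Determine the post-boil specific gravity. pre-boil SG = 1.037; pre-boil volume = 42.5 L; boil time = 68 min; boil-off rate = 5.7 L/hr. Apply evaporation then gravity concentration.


V_post = V_pre − rate·(t/60);  SG_post = 1 + (SG_pre−1)·V_pre/V_post
V_post = 42.5 − 5.7·(68/60) = 36.0400
SG_post = 1 + (1.037 − 1)·42.5/36.0400

1.0436


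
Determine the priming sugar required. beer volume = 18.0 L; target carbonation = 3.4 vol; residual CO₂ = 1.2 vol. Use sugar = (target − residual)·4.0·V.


sugar = (3.4 − 1.2)·4.0·18.0

158.4000 g


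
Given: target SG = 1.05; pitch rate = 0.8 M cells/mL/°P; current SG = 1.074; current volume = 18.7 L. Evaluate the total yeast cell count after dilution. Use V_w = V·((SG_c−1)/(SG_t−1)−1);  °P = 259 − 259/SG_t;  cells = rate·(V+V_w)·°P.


V_w = 18.7·((1.074−1)/(1.05−1)−1) = 8.9760
V_final = 18.7 + 8.9760 = 27.6760
°P = 259 − 259/1.05 = 12.3333
cells = 0.8·27.6760·12.3333

273.0699 billion cells


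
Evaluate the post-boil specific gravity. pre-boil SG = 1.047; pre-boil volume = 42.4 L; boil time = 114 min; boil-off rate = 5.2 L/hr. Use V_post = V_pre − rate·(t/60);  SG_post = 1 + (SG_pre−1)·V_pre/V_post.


V_post = 42.4 − 5.2·(114/60) = 32.5200
SG_post = 1 + (1.047 − 1)·42.4/32.5200

1.0613


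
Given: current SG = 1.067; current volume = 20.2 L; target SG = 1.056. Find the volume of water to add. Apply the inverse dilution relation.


V_water = V·((SG_curr − 1)/(SG_target − 1) − 1)
V_water = 20.2·((1.067 − 1)/(1.056 − 1) − 1)

3.9679 L


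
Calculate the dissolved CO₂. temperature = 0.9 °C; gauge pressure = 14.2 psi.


vols = (P + 14.695)·(0.01821 + 0.09011·e^(−0.04·T))
vols = (14.2 + 14.695)·(0.01821 + 0.09011·e^(−0.04·0.9))

3.0378 volumes


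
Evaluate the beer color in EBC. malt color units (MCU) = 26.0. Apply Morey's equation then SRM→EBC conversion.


SRM = 1.4922·MCU^0.6859;  EBC = SRM·1.97
SRM = 1.4922·26.0^0.6859 = 13.9430
EBC = 13.9430·1.97

27.4678 EBC


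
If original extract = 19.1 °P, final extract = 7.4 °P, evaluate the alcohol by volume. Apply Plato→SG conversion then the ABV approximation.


SG = 259/(259 − P);  ABV = (OG − FG)·131.25
OG = 259/(259 − 19.1) = 1.0796
FG = 259/(259 − 7.4) = 1.0294
ABV = (1.0796 − 1.0294)·131.25

6.5894 % ABV


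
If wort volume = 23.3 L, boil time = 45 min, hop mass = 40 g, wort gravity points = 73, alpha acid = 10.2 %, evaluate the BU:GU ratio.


U = 1.65·0.000125^(GP/1000)·(1−e^(−0.04t))/4.15;  IBU = (α/100)·m·U·1000/V;  BU:GU = IBU/GP
U = 1.65·0.000125^(73/1000)·(1−e^(−0.04·45))/4.15 = 0.1722
IBU = (10.2/100)·40·0.1722·1000/23.3 = 30.1540
BU:GU = 30.1540/73

0.4131


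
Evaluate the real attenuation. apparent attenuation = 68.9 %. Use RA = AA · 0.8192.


RA = 68.9 · 0.8192

56.4429 %


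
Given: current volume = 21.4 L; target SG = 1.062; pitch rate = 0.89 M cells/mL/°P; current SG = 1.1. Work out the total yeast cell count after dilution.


V_w = V·((SG_c−1)/(SG_t−1)−1);  °P = 259 − 259/SG_t;  cells = rate·(V+V_w)·°P
V_w = 21.4·((1.1−1)/(1.062−1)−1) = 13.1161
V_final = 21.4 + 13.1161 = 34.5161
°P = 259 − 259/1.062 = 15.1205
cells = 0.89·34.5161·15.1205

464.4928 billion cells


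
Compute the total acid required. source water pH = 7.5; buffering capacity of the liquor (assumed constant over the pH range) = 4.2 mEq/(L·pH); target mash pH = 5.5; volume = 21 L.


acid = buffering capacity · (pH_source − pH_target) · V
acid = 4.2 · (7.5 − 5.5) · 21

176.4000 mEq


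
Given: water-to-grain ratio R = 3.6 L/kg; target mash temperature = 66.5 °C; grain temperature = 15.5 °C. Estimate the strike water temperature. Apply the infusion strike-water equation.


T_strike = (0.41/R)·(T_mash − T_grain) + T_mash
T_strike = (0.41/3.6)·(66.5 − 15.5) + 66.5

72.3083 °C


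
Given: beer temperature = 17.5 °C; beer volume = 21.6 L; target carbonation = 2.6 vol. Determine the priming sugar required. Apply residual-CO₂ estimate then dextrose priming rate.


residual = 14.695·(0.01821 + 0.09011·e^(−0.04·T));  sugar = (target − residual)·4.0·V
residual = 14.695·(0.01821 + 0.09011·e^(−0.04·17.5)) = 0.9252
sugar = (2.6 − 0.9252)·4.0·21.6

144.7064 g


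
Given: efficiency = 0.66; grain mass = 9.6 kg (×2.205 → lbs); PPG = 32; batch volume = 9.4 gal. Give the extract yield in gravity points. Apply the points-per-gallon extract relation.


points = lbs × PPG × eff / vol
lbs = 9.6 × 2.205 = 21.1680
points = 21.1680 × 32 × 0.66 / 9.4

47.5604 points


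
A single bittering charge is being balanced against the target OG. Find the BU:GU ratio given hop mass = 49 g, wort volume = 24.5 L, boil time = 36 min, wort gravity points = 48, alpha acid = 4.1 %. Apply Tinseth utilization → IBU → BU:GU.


U = 1.65·0.000125^(GP/1000)·(1−e^(−0.04t))/4.15;  IBU = (α/100)·m·U·1000/V;  BU:GU = IBU/GP
U = 1.65·0.000125^(48/1000)·(1−e^(−0.04·36))/4.15 = 0.1971
IBU = (4.1/100)·49·0.1971·1000/24.5 = 16.1610
BU:GU = 16.1610/48

0.3367


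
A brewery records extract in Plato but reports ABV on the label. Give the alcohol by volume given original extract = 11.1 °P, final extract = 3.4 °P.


SG = 259/(259 − P);  ABV = (OG − FG)·131.25
OG = 259/(259 − 11.1) = 1.0448
FG = 259/(259 − 3.4) = 1.0133
ABV = (1.0448 − 1.0133)·131.25

4.1310 % ABV


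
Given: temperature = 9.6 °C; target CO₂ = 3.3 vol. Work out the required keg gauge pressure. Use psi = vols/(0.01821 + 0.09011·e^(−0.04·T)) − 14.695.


psi = 3.3/(0.01821 + 0.09011·e^(−0.04·9.6)) − 14.695

26.7692 psi


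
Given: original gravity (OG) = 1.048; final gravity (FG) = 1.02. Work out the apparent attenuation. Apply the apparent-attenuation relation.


AA = (OG − FG)/(OG − 1) · 100
AA = (1.048 − 1.02)/(1.048 − 1) · 100

58.3333 %


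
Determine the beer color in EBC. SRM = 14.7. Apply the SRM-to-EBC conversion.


EBC = SRM · 1.97
EBC = 14.7 · 1.97

28.9590 EBC


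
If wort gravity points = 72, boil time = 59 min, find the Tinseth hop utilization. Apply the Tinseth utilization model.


U = 1.65·0.000125^(GP/1000) · (1 − e^(−0.04·t))/4.15
bigness = 1.65·0.000125^(72/1000) = 0.8639
boil_factor = (1 − e^(−0.04·59))/4.15 = 0.2182
U = 0.8639 · 0.2182

0.1885


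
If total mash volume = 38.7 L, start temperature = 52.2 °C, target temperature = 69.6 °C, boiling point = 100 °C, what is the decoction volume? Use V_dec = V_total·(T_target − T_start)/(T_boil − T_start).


V_dec = 38.7·(69.6 − 52.2)/(100 − 52.2)

14.0874 L


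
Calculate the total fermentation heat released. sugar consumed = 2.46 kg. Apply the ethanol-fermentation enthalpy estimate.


Q = m_sugar · 590 kJ/kg
Q = 2.46 · 590

1451.4000 kJ


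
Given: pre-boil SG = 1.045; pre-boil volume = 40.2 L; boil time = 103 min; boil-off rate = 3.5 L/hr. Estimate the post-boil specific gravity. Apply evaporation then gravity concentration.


V_post = V_pre − rate·(t/60);  SG_post = 1 + (SG_pre−1)·V_pre/V_post
V_post = 40.2 − 3.5·(103/60) = 34.1917
SG_post = 1 + (1.045 − 1)·40.2/34.1917

1.0529


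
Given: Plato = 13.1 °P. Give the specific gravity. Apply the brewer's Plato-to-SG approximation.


SG = 259/(259 − P)
SG = 259/(259 − 13.1)

1.0533


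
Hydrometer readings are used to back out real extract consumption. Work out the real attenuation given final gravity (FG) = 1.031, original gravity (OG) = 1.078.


AA = (OG−FG)/(OG−1)·100;  RA = AA·0.8192
AA = (1.078 − 1.031)/(1.078 − 1)·100 = 60.2564
RA = 60.2564·0.8192

49.3621 %


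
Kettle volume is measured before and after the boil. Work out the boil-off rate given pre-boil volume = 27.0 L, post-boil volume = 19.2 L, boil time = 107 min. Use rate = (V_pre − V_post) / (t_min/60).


rate = (27.0 − 19.2) / (107/60)

4.3738 L/hr


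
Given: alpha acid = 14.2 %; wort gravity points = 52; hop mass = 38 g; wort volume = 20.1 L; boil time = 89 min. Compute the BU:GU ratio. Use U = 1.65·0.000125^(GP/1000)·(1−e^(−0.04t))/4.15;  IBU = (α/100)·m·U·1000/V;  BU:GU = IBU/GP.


U = 1.65·0.000125^(52/1000)·(1−e^(−0.04·89))/4.15 = 0.2421
IBU = (14.2/100)·38·0.2421·1000/20.1 = 64.9862
BU:GU = 64.9862/52

1.2497


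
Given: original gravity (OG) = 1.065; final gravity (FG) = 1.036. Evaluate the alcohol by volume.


ABV = (OG − FG) · 131.25
ABV = (1.065 − 1.036) · 131.25

3.8062 % ABV


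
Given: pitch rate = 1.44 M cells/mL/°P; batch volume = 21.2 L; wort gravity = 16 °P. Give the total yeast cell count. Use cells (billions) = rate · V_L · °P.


cells = 1.44 · 21.2 · 16

488.4480 billion cells


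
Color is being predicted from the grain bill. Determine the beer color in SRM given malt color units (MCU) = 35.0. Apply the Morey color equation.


SRM = 1.4922 · MCU^0.6859
SRM = 1.4922 · 35.0^0.6859

17.0963 SRM


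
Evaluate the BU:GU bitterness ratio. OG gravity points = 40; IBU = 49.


BU:GU = IBU / OG_points
BU:GU = 49 / 40

1.2250


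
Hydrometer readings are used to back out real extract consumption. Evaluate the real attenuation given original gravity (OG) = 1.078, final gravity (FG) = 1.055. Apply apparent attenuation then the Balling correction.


AA = (OG−FG)/(OG−1)·100;  RA = AA·0.8192
AA = (1.078 − 1.055)/(1.078 − 1)·100 = 29.4872
RA = 29.4872·0.8192

24.1559 %


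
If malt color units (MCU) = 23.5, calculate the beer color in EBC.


SRM = 1.4922·MCU^0.6859;  EBC = SRM·1.97
SRM = 1.4922·23.5^0.6859 = 13.0090
EBC = 13.0090·1.97

25.6276 EBC


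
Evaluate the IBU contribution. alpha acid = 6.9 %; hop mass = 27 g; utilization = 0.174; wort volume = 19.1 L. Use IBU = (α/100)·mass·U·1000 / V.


IBU = (6.9/100)·27·0.174·1000 / 19.1

16.9718 IBU


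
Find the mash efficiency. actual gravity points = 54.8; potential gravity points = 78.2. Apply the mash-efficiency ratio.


efficiency = actual / potential × 100
efficiency = 54.8 / 78.2 × 100

70.0767 %


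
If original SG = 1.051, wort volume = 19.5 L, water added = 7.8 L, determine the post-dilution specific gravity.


SG_new = 1 + (SG_old − 1)·V_old/(V_old + V_water)
pts = (1.051 − 1)·1000·19.5/(19.5 + 7.8) = 36.4286
SG_new = 1 + 36.4286/1000

1.0364


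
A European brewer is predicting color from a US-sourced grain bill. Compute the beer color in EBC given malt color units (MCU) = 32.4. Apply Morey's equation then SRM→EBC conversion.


SRM = 1.4922·MCU^0.6859;  EBC = SRM·1.97
SRM = 1.4922·32.4^0.6859 = 16.2147
EBC = 16.2147·1.97

31.9430 EBC


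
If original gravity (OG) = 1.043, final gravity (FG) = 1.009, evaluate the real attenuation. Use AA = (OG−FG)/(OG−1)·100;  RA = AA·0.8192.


AA = (1.043 − 1.009)/(1.043 − 1)·100 = 79.0698
RA = 79.0698·0.8192

64.7740 %


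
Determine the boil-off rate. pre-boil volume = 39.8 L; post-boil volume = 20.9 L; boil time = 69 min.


rate = (V_pre − V_post) / (t_min/60)
rate = (39.8 − 20.9) / (69/60)

16.4348 L/hr


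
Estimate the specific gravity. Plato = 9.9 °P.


SG = 259/(259 − P)
SG = 259/(259 − 9.9)

1.0397


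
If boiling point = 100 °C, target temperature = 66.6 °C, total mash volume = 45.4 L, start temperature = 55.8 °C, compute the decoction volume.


V_dec = V_total·(T_target − T_start)/(T_boil − T_start)
V_dec = 45.4·(66.6 − 55.8)/(100 − 55.8)

11.0932 L


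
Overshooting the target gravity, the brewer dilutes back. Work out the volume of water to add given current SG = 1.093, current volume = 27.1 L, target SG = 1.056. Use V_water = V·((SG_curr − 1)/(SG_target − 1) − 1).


V_water = 27.1·((1.093 − 1)/(1.056 − 1) − 1)

17.9054 L


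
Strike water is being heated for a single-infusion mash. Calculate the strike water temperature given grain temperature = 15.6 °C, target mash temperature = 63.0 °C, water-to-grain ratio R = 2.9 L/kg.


T_strike = (0.41/R)·(T_mash − T_grain) + T_mash
T_strike = (0.41/2.9)·(63.0 − 15.6) + 63.0

69.7014 °C


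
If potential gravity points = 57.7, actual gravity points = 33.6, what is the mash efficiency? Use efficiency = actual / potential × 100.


efficiency = 33.6 / 57.7 × 100

58.2322 %


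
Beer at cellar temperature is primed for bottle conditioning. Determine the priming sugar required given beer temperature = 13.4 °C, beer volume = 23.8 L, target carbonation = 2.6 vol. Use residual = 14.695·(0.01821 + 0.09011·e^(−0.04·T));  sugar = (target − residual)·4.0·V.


residual = 14.695·(0.01821 + 0.09011·e^(−0.04·13.4)) = 1.0423
sugar = (2.6 − 1.0423)·4.0·23.8

148.2888 g


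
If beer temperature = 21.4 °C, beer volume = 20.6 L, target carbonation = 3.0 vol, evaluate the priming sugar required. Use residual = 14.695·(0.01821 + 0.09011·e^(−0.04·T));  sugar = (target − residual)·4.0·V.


residual = 14.695·(0.01821 + 0.09011·e^(−0.04·21.4)) = 0.8302
sugar = (3.0 − 0.8302)·4.0·20.6

178.7933 g


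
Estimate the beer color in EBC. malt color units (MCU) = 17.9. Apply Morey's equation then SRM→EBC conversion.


SRM = 1.4922·MCU^0.6859;  EBC = SRM·1.97
SRM = 1.4922·17.9^0.6859 = 10.7934
EBC = 10.7934·1.97

21.2630 EBC


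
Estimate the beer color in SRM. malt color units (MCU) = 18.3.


SRM = 1.4922 · MCU^0.6859
SRM = 1.4922 · 18.3^0.6859

10.9583 SRM


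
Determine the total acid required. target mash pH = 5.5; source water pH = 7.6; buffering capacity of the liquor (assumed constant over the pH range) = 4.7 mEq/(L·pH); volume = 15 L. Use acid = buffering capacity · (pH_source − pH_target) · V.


acid = 4.7 · (7.6 − 5.5) · 15

148.0500 mEq


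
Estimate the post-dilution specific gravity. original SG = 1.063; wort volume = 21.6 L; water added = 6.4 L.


SG_new = 1 + (SG_old − 1)·V_old/(V_old + V_water)
pts = (1.063 − 1)·1000·21.6/(21.6 + 6.4) = 48.6000
SG_new = 1 + 48.6000/1000

1.0486


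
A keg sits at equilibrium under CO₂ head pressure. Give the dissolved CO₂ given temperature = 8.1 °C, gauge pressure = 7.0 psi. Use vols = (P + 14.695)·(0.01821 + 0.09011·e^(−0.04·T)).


vols = (7.0 + 14.695)·(0.01821 + 0.09011·e^(−0.04·8.1))

1.8090 volumes


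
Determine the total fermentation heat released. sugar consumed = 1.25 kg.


Q = m_sugar · 590 kJ/kg
Q = 1.25 · 590

737.5000 kJ


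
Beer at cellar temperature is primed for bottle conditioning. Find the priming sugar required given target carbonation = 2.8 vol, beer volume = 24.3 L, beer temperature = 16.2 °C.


residual = 14.695·(0.01821 + 0.09011·e^(−0.04·T));  sugar = (target − residual)·4.0·V
residual = 14.695·(0.01821 + 0.09011·e^(−0.04·16.2)) = 0.9603
sugar = (2.8 − 0.9603)·4.0·24.3

178.8232 g


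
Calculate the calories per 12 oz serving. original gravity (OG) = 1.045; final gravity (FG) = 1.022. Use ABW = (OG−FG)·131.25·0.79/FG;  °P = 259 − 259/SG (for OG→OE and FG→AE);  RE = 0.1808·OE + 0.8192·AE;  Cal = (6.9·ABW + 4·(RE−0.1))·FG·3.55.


ABW = (1.045 − 1.022)·131.25·0.79/1.022 = 2.3335
OE = 259 − 259/1.045 = 11.1531 °P
AE = 259 − 259/1.022 = 5.5753 °P
RE = 0.1808·11.1531 + 0.8192·5.5753 = 6.5838 °P
Cal = (6.9·2.3335 + 4·(6.5838−0.1))·1.022·3.55

152.5115 kcal


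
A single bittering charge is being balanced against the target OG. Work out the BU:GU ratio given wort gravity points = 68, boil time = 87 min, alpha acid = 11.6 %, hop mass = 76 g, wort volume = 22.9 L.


U = 1.65·0.000125^(GP/1000)·(1−e^(−0.04t))/4.15;  IBU = (α/100)·m·U·1000/V;  BU:GU = IBU/GP
U = 1.65·0.000125^(68/1000)·(1−e^(−0.04·87))/4.15 = 0.2091
IBU = (11.6/100)·76·0.2091·1000/22.9 = 80.5141
BU:GU = 80.5141/68

1.1840


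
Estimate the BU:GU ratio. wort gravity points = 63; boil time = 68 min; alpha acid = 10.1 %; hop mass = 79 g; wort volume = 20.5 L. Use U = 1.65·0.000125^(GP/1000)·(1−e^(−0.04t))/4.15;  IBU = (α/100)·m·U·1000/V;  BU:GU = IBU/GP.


U = 1.65·0.000125^(63/1000)·(1−e^(−0.04·68))/4.15 = 0.2108
IBU = (10.1/100)·79·0.2108·1000/20.5 = 82.0618
BU:GU = 82.0618/63

1.3026


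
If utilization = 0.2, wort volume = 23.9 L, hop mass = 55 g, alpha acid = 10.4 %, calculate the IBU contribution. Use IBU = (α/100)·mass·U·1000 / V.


IBU = (10.4/100)·55·0.2·1000 / 23.9

47.8661 IBU


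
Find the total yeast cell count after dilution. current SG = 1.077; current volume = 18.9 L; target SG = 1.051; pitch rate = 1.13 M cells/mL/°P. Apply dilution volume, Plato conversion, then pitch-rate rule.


V_w = V·((SG_c−1)/(SG_t−1)−1);  °P = 259 − 259/SG_t;  cells = rate·(V+V_w)·°P
V_w = 18.9·((1.077−1)/(1.051−1)−1) = 9.6353
V_final = 18.9 + 9.6353 = 28.5353
°P = 259 − 259/1.051 = 12.5680
cells = 1.13·28.5353·12.5680

405.2547 billion cells


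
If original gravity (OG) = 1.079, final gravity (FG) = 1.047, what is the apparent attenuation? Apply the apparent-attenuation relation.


AA = (OG − FG)/(OG − 1) · 100
AA = (1.079 − 1.047)/(1.079 − 1) · 100

40.5063 %


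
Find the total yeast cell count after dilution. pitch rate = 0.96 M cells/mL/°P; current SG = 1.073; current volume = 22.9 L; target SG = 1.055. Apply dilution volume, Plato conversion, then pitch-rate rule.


V_w = V·((SG_c−1)/(SG_t−1)−1);  °P = 259 − 259/SG_t;  cells = rate·(V+V_w)·°P
V_w = 22.9·((1.073−1)/(1.055−1)−1) = 7.4945
V_final = 22.9 + 7.4945 = 30.3945
°P = 259 − 259/1.055 = 13.5024
cells = 0.96·30.3945·13.5024

393.9825 billion cells


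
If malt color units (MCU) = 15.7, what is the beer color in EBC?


SRM = 1.4922·MCU^0.6859;  EBC = SRM·1.97
SRM = 1.4922·15.7^0.6859 = 9.8649
EBC = 9.8649·1.97

19.4339 EBC


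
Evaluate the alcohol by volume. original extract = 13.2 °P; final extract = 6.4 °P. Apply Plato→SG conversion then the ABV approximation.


SG = 259/(259 − P);  ABV = (OG − FG)·131.25
OG = 259/(259 − 13.2) = 1.0537
FG = 259/(259 − 6.4) = 1.0253
ABV = (1.0537 − 1.0253)·131.25

3.7230 % ABV


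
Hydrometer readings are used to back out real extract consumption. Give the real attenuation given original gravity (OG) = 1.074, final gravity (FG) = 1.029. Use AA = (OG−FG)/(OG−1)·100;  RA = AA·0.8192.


AA = (1.074 − 1.029)/(1.074 − 1)·100 = 60.8108
RA = 60.8108·0.8192

49.8162 %


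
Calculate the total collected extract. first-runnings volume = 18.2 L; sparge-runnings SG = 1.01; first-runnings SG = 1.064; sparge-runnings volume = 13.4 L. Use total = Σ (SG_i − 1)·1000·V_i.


first = (1.064 − 1)·1000·18.2 = 1164.8000
sparge = (1.01 − 1)·1000·13.4 = 134.0000
total = 1164.8000 + 134.0000

1298.8000 gravity·L
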